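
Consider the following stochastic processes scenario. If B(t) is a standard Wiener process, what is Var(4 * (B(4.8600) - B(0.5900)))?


Var(alpha*(B(t)-B(s))) = alpha^2 * (t-s)
= 4^2 * (4.8600 - 0.5900)
= 16 * 4.2700
= 68.3200

68.3200


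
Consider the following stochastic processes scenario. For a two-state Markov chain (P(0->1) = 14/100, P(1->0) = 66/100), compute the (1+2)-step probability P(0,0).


P^3 = P^1 * P^2
Computing via matrix multiplication of the transition matrix.
Entry (0,0) of P^3 = 0.8264

0.8264


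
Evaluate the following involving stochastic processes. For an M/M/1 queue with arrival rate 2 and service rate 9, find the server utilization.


rho = lambda/mu
= 2/9
= 0.2222

0.2222


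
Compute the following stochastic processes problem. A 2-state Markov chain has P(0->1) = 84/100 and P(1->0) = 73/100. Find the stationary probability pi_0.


Stationary distribution: pi_0 = p10/(p01+p10), pi_1 = p01/(p01+p10)
p01 = 0.8400, p10 = 0.7300
pi_0 = 0.4650

0.4650


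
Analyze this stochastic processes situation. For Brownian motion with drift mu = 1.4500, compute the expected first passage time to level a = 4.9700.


Expected first passage time = a/mu
= 4.9700/1.4500
= 3.4276

3.4276


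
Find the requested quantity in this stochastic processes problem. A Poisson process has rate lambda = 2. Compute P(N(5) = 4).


P(N(t)=k) = (lambda*t)^k * exp(-lambda*t) / k!
lambda*t = 10
= 10^4 * exp(-10) / 4!
= 10000 * 4.5400e-05 / 24
= 0.0189

0.0189


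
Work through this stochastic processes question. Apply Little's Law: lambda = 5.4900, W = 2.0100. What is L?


Little's Law: L = lambda * W
= 5.4900 * 2.0100
= 11.0349

11.0349


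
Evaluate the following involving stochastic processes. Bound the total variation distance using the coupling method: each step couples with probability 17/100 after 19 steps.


TV distance bound <= (1-delta)^n
= (1 - 0.1700)^19
= 0.8300^19
= 0.0290

0.0290


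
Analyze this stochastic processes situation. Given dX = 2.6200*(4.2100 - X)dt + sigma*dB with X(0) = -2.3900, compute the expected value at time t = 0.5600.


E[X(t)] = mu + (X(0) - mu)*exp(-theta*t)
= 4.2100 + (-2.3900 - 4.2100)*exp(-2.6200*0.5600)
= 4.2100 + -6.6000 * 0.2306
= 2.6882

2.6882


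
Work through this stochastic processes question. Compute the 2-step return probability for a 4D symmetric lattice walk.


P(return in 2 steps) = P(reverse first step) = 1/(2d)
= 1/8
= 0.1250

0.1250


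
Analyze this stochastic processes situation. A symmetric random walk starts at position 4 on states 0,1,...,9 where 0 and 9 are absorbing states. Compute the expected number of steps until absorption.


For symmetric RW on 0,...,N with absorbing barriers, E(i) = i*(N-i)
E(4) = 4 * 5 = 20

20


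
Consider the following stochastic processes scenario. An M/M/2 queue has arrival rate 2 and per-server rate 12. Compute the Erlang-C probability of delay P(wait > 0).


a = lambda/mu = 0.1667
rho = a/c = 0.0833
Erlang-C formula applied:
C(c,a) = 0.0128

0.0128


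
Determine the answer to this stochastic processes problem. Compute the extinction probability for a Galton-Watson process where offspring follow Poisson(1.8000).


Since mu = 1.8000 > 1, extinction prob q < 1.
Solve s = exp(mu*(s-1)) iteratively.
q = 0.2676

0.2676


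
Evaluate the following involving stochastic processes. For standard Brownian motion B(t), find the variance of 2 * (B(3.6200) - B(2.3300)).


Var(alpha*(B(t)-B(s))) = alpha^2 * (t-s)
= 2^2 * (3.6200 - 2.3300)
= 4 * 1.2900
= 5.1600

5.1600


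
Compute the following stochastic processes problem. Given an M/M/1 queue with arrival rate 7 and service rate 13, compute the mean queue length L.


rho = 7/13 = 0.5385
L = rho/(1-rho)
= 0.5385/0.4615
= 1.1667

1.1667


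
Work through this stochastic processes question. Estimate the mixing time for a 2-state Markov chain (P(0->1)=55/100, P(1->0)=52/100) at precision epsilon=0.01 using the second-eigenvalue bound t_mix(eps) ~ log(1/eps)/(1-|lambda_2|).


lambda_2 = |1 - p01 - p10| = |1 - 0.5500 - 0.5200| = 0.0700
t_mix ~ log(1/eps)/(1 - |lambda_2|)
= log(100)/(1 - 0.0700) = 4.6052/0.9300
= 4.9518

4.9518


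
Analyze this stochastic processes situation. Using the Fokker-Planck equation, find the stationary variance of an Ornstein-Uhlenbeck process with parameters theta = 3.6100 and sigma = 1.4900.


Stationary variance = sigma^2 / (2*theta)
= 1.4900^2 / (2*3.6100)
= 2.2201 / 7.2200
= 0.3075

0.3075


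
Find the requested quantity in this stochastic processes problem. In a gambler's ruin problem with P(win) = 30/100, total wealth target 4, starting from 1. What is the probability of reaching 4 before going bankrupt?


Gambler's ruin formula:
r = q/p = 0.7000/0.3000 = 2.3333
P(win) = (1 - r^i)/(1 - r^N)
= (1 - 2.3333^1)/(1 - 2.3333^4)
= 0.0466

0.0466


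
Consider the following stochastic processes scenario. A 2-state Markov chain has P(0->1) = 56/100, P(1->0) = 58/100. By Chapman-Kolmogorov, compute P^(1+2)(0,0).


P^3 = P^1 * P^2
Computing via matrix multiplication of the transition matrix.
Entry (0,0) of P^3 = 0.5074

0.5074


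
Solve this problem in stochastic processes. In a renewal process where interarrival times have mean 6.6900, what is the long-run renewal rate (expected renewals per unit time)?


Long-run renewal rate = 1/E(X)
= 1/6.6900
= 0.1495

0.1495


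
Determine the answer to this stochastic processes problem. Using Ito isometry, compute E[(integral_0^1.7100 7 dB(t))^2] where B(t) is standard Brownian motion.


By Ito isometry: E[(int f dB)^2] = int f^2 dt
= 7^2 * 1.7100
= 49 * 1.7100 = 83.7900

83.7900


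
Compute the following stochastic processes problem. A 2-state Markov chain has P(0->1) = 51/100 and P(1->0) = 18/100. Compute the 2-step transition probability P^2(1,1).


Computing P^2 by matrix multiplication.
P = [[0.4900, 0.5100], [0.1800, 0.8200]]
After raising P to the power 2:
P^2(1,1) = 0.7642

0.7642


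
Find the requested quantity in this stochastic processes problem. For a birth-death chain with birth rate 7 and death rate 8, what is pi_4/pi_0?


For birth-death process, pi_n/pi_0 = (lambda/mu)^n
= (7/8)^4
= 0.5862

0.5862


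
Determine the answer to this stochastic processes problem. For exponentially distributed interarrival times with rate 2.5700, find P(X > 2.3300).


P(X > t) = exp(-lambda * t)
= exp(-2.5700 * 2.3300)
= exp(-5.9881) = 0.0025

0.0025


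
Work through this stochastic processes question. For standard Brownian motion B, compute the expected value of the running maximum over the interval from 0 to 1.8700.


E(max B(s)) = sqrt(2t/pi)
= sqrt(2*1.8700/pi)
= sqrt(1.1905)
= 1.0911

1.0911


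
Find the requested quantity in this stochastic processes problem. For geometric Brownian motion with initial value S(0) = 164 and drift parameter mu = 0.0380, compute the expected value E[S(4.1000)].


E[S(t)] = S(0) * exp(mu * t)
= 164 * exp(0.0380 * 4.1000)
= 164 * 1.1686
= 191.6492

191.6492


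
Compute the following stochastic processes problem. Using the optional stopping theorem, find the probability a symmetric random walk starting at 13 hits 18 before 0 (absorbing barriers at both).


By optional stopping theorem: E(M at tau) = M(0) = 13
P(hit 18)*18 + P(hit 0)*0 = 13
P(hit 18) = (13 - 0)/(18 - 0) = 13/18 = 0.7222

0.7222


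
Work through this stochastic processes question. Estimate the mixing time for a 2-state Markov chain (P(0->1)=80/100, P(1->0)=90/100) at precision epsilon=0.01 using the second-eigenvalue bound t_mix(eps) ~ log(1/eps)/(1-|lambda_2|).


lambda_2 = |1 - p01 - p10| = |1 - 0.8000 - 0.9000| = 0.7000
t_mix ~ log(1/eps)/(1 - |lambda_2|)
= log(100)/(1 - 0.7000) = 4.6052/0.3000
= 15.3506

15.3506


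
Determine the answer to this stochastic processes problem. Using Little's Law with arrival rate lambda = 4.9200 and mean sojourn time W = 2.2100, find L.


Little's Law: L = lambda * W
= 4.9200 * 2.2100
= 10.8732

10.8732


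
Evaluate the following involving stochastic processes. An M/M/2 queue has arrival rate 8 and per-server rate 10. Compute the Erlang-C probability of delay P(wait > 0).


a = lambda/mu = 0.8000
rho = a/c = 0.4000
Erlang-C formula applied:
C(c,a) = 0.2286

0.2286


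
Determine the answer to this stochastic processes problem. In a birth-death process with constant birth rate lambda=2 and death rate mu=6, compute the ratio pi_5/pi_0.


For birth-death process, pi_n/pi_0 = (lambda/mu)^n
= (2/6)^5
= 0.0041

0.0041


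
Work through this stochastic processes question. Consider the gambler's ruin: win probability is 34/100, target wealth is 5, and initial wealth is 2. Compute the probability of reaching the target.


Gambler's ruin formula:
r = q/p = 0.6600/0.3400 = 1.9412
P(win) = (1 - r^i)/(1 - r^N)
= (1 - 1.9412^2)/(1 - 1.9412^5)
= 0.1042

0.1042


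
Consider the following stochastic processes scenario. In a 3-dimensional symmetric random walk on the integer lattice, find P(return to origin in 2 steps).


P(return in 2 steps) = P(reverse first step) = 1/(2d)
= 1/6
= 0.1667

0.1667


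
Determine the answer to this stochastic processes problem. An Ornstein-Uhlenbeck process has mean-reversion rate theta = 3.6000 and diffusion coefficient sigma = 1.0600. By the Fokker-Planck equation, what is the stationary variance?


Stationary variance = sigma^2 / (2*theta)
= 1.0600^2 / (2*3.6000)
= 1.1236 / 7.2000
= 0.1561

0.1561


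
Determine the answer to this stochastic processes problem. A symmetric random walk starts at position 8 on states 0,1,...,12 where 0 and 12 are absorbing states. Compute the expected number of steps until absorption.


For symmetric RW on 0,...,N with absorbing barriers, E(i) = i*(N-i)
E(8) = 8 * 4 = 32

32


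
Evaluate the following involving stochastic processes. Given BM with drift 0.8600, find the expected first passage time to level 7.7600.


Expected first passage time = a/mu
= 7.7600/0.8600
= 9.0233

9.0233


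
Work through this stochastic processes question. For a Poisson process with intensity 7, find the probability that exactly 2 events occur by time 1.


P(N(t)=k) = (lambda*t)^k * exp(-lambda*t) / k!
lambda*t = 7
= 7^2 * exp(-7) / 2!
= 49 * 9.1188e-04 / 2
= 0.0223

0.0223


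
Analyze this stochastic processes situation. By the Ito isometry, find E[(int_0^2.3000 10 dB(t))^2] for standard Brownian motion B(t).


By Ito isometry: E[(int f dB)^2] = int f^2 dt
= 10^2 * 2.3000
= 100 * 2.3000 = 230.0000

230.0000


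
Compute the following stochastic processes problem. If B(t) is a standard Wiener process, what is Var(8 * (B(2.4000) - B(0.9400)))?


Var(alpha*(B(t)-B(s))) = alpha^2 * (t-s)
= 8^2 * (2.4000 - 0.9400)
= 64 * 1.4600
= 93.4400

93.4400


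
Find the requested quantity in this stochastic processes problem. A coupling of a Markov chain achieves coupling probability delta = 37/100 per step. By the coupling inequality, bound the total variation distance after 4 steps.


TV distance bound <= (1-delta)^n
= (1 - 0.3700)^4
= 0.6300^4
= 0.1575

0.1575


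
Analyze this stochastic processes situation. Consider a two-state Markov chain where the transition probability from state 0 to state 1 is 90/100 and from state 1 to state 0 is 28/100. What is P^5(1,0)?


Computing P^5 by matrix multiplication.
P = [[0.1000, 0.9000], [0.2800, 0.7200]]
After raising P to the power 5:
P^5(1,0) = 0.2373

0.2373


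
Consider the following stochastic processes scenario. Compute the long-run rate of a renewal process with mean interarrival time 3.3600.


Long-run renewal rate = 1/E(X)
= 1/3.3600
= 0.2976

0.2976


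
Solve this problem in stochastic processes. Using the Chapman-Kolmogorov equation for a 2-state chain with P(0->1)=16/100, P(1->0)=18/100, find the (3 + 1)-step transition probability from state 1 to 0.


P^4 = P^3 * P^1
Computing via matrix multiplication of the transition matrix.
Entry (1,0) of P^4 = 0.4290

0.4290


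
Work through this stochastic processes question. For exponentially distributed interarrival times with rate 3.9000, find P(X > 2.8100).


P(X > t) = exp(-lambda * t)
= exp(-3.9000 * 2.8100)
= exp(-10.9590) = 1.7401e-05

1.7401e-05


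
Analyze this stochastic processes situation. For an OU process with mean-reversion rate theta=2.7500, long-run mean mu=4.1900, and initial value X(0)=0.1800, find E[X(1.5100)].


E[X(t)] = mu + (X(0) - mu)*exp(-theta*t)
= 4.1900 + (0.1800 - 4.1900)*exp(-2.7500*1.5100)
= 4.1900 + -4.0100 * 0.0157
= 4.1269

4.1269


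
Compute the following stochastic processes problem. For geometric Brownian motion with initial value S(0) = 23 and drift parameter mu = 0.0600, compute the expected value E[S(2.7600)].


E[S(t)] = S(0) * exp(mu * t)
= 23 * exp(0.0600 * 2.7600)
= 23 * 1.1801
= 27.1423

27.1423


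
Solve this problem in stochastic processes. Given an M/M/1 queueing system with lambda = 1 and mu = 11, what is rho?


rho = lambda/mu
= 1/11
= 0.0909

0.0909


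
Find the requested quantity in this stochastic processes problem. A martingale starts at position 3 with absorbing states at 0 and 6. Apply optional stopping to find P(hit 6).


By optional stopping theorem: E(M at tau) = M(0) = 3
P(hit 6)*6 + P(hit 0)*0 = 3
P(hit 6) = (3 - 0)/(6 - 0) = 1/2 = 0.5000

0.5000


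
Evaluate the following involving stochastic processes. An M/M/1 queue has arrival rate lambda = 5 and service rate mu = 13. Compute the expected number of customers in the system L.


rho = 5/13 = 0.3846
L = rho/(1-rho)
= 0.3846/0.6154
= 0.6250

0.6250


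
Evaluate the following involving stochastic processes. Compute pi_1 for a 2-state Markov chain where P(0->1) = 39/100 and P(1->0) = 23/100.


Stationary distribution: pi_0 = p10/(p01+p10), pi_1 = p01/(p01+p10)
p01 = 0.3900, p10 = 0.2300
pi_1 = 0.6290

0.6290


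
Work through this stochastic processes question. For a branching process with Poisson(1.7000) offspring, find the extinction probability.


Since mu = 1.7000 > 1, extinction prob q < 1.
Solve s = exp(mu*(s-1)) iteratively.
q = 0.3088

0.3088


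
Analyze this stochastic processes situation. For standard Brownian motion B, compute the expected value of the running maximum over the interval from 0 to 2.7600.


E(max B(s)) = sqrt(2t/pi)
= sqrt(2*2.7600/pi)
= sqrt(1.7571)
= 1.3255

1.3255


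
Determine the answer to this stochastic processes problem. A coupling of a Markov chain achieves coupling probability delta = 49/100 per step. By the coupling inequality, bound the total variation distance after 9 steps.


TV distance bound <= (1-delta)^n
= (1 - 0.4900)^9
= 0.5100^9
= 0.0023

0.0023


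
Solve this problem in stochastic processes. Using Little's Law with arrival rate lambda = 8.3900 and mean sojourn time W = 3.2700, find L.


Little's Law: L = lambda * W
= 8.3900 * 3.2700
= 27.4353

27.4353


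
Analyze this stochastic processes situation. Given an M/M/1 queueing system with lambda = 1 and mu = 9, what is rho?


rho = lambda/mu
= 1/9
= 0.1111

0.1111


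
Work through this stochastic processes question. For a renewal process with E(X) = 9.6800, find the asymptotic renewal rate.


Long-run renewal rate = 1/E(X)
= 1/9.6800
= 0.1033

0.1033


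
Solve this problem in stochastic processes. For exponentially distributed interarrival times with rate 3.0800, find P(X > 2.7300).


P(X > t) = exp(-lambda * t)
= exp(-3.0800 * 2.7300)
= exp(-8.4084) = 2.2299e-04

2.2299e-04


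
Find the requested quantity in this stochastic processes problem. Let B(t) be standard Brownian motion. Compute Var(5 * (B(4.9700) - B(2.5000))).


Var(alpha*(B(t)-B(s))) = alpha^2 * (t-s)
= 5^2 * (4.9700 - 2.5000)
= 25 * 2.4700
= 61.7500

61.7500


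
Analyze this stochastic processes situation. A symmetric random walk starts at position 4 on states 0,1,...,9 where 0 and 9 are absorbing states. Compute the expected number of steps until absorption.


For symmetric RW on 0,...,N with absorbing barriers, E(i) = i*(N-i)
E(4) = 4 * 5 = 20

20


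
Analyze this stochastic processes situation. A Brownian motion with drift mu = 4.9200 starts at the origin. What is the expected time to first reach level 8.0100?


Expected first passage time = a/mu
= 8.0100/4.9200
= 1.6280

1.6280


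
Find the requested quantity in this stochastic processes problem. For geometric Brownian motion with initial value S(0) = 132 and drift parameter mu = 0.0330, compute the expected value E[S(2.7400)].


E[S(t)] = S(0) * exp(mu * t)
= 132 * exp(0.0330 * 2.7400)
= 132 * 1.0946
= 144.4917

144.4917


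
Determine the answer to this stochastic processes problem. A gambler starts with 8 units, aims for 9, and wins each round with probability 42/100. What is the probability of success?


Gambler's ruin formula:
r = q/p = 0.5800/0.4200 = 1.3810
P(win) = (1 - r^i)/(1 - r^N)
= (1 - 1.3810^8)/(1 - 1.3810^9)
= 0.7082

0.7082


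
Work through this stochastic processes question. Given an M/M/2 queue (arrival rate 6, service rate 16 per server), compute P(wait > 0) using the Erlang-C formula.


a = lambda/mu = 0.3750
rho = a/c = 0.1875
Erlang-C formula applied:
C(c,a) = 0.0592

0.0592


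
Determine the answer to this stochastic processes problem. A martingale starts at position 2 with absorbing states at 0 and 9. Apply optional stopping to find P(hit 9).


By optional stopping theorem: E(M at tau) = M(0) = 2
P(hit 9)*9 + P(hit 0)*0 = 2
P(hit 9) = (2 - 0)/(9 - 0) = 2/9 = 0.2222

0.2222


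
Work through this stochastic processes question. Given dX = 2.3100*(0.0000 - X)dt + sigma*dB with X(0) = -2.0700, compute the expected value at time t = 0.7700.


E[X(t)] = mu + (X(0) - mu)*exp(-theta*t)
= 0.0000 + (-2.0700 - 0.0000)*exp(-2.3100*0.7700)
= 0.0000 + -2.0700 * 0.1689
= -0.3495

-0.3495


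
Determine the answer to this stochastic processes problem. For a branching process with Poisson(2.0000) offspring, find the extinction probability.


Since mu = 2.0000 > 1, extinction prob q < 1.
Solve s = exp(mu*(s-1)) iteratively.
q = 0.2032

0.2032


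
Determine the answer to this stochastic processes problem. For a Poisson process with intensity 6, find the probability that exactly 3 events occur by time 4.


P(N(t)=k) = (lambda*t)^k * exp(-lambda*t) / k!
lambda*t = 24
= 24^3 * exp(-24) / 3!
= 13824 * 3.7751e-11 / 6
= 8.6979e-08

8.6979e-08


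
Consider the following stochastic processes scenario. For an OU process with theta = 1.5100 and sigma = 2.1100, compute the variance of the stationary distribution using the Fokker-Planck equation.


Stationary variance = sigma^2 / (2*theta)
= 2.1100^2 / (2*1.5100)
= 4.4521 / 3.0200
= 1.4742

1.4742


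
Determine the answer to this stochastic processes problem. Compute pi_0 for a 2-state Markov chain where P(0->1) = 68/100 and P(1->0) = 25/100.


Stationary distribution: pi_0 = p10/(p01+p10), pi_1 = p01/(p01+p10)
p01 = 0.6800, p10 = 0.2500
pi_0 = 0.2688

0.2688


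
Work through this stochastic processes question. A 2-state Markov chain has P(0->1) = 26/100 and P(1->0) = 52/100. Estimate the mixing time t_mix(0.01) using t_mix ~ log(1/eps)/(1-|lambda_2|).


lambda_2 = |1 - p01 - p10| = |1 - 0.2600 - 0.5200| = 0.2200
t_mix ~ log(1/eps)/(1 - |lambda_2|)
= log(100)/(1 - 0.2200) = 4.6052/0.7800
= 5.9041

5.9041


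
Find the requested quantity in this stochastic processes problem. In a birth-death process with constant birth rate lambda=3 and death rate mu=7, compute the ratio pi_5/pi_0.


For birth-death process, pi_n/pi_0 = (lambda/mu)^n
= (3/7)^5
= 0.0145

0.0145


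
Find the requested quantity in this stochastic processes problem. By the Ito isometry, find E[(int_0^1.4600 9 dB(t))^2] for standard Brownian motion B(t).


By Ito isometry: E[(int f dB)^2] = int f^2 dt
= 9^2 * 1.4600
= 81 * 1.4600 = 118.2600

118.2600


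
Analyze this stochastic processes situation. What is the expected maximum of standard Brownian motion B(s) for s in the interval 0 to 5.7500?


E(max B(s)) = sqrt(2t/pi)
= sqrt(2*5.7500/pi)
= sqrt(3.6606)
= 1.9133

1.9133


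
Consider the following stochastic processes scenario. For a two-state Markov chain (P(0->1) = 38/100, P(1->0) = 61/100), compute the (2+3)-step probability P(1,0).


P^5 = P^2 * P^3
Computing via matrix multiplication of the transition matrix.
Entry (1,0) of P^5 = 0.6162

0.6162


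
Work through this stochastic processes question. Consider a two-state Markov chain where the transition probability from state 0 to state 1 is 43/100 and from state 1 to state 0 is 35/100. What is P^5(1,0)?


Computing P^5 by matrix multiplication.
P = [[0.5700, 0.4300], [0.3500, 0.6500]]
After raising P to the power 5:
P^5(1,0) = 0.4485

0.4485


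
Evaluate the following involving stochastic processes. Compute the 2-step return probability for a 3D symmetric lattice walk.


P(return in 2 steps) = P(reverse first step) = 1/(2d)
= 1/6
= 0.1667

0.1667


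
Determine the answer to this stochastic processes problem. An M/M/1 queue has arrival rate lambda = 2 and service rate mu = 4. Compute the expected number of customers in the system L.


rho = 2/4 = 0.5000
L = rho/(1-rho)
= 0.5000/0.5000
= 1.0000

1.0000


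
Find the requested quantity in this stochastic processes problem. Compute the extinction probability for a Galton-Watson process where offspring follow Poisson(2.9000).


Since mu = 2.9000 > 1, extinction prob q < 1.
Solve s = exp(mu*(s-1)) iteratively.
q = 0.0668

0.0668


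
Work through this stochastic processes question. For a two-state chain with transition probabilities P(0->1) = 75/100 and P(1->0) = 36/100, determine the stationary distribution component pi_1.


Stationary distribution: pi_0 = p10/(p01+p10), pi_1 = p01/(p01+p10)
p01 = 0.7500, p10 = 0.3600
pi_1 = 0.6757

0.6757


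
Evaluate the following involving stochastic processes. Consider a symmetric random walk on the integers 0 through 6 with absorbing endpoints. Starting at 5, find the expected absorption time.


For symmetric RW on 0,...,N with absorbing barriers, E(i) = i*(N-i)
E(5) = 5 * 1 = 5

5


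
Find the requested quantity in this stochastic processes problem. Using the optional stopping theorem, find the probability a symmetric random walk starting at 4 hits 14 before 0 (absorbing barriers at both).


By optional stopping theorem: E(M at tau) = M(0) = 4
P(hit 14)*14 + P(hit 0)*0 = 4
P(hit 14) = (4 - 0)/(14 - 0) = 2/7 = 0.2857

0.2857


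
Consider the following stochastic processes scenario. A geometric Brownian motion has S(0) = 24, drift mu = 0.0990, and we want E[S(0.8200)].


E[S(t)] = S(0) * exp(mu * t)
= 24 * exp(0.0990 * 0.8200)
= 24 * 1.0846
= 26.0296

26.0296


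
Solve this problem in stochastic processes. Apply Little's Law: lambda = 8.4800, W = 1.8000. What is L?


Little's Law: L = lambda * W
= 8.4800 * 1.8000
= 15.2640

15.2640


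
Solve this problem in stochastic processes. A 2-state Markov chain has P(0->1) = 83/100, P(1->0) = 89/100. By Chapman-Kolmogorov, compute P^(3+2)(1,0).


P^5 = P^3 * P^2
Computing via matrix multiplication of the transition matrix.
Entry (1,0) of P^5 = 0.6176

0.6176


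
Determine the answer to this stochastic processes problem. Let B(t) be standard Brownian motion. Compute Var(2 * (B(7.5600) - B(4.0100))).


Var(alpha*(B(t)-B(s))) = alpha^2 * (t-s)
= 2^2 * (7.5600 - 4.0100)
= 4 * 3.5500
= 14.2000

14.2000


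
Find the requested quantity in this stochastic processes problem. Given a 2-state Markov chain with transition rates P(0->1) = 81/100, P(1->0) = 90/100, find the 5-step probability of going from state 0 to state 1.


Computing P^5 by matrix multiplication.
P = [[0.1900, 0.8100], [0.9000, 0.1000]]
After raising P to the power 5:
P^5(0,1) = 0.5591

0.5591


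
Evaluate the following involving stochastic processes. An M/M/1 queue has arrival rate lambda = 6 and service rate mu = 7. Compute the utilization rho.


rho = lambda/mu
= 6/7
= 0.8571

0.8571


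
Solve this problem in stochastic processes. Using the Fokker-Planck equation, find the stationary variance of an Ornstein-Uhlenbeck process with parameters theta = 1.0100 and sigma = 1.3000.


Stationary variance = sigma^2 / (2*theta)
= 1.3000^2 / (2*1.0100)
= 1.6900 / 2.0200
= 0.8366

0.8366


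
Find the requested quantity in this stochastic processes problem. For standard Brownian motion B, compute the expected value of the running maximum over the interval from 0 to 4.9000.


E(max B(s)) = sqrt(2t/pi)
= sqrt(2*4.9000/pi)
= sqrt(3.1194)
= 1.7662

1.7662


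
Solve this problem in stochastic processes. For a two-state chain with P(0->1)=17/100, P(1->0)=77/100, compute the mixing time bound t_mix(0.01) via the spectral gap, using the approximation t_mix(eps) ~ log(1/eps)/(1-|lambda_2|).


lambda_2 = |1 - p01 - p10| = |1 - 0.1700 - 0.7700| = 0.0600
t_mix ~ log(1/eps)/(1 - |lambda_2|)
= log(100)/(1 - 0.0600) = 4.6052/0.9400
= 4.8991

4.8991


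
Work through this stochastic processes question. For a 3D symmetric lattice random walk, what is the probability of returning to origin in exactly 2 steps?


P(return in 2 steps) = P(reverse first step) = 1/(2d)
= 1/6
= 0.1667

0.1667


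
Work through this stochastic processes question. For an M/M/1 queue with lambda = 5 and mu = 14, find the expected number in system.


rho = 5/14 = 0.3571
L = rho/(1-rho)
= 0.3571/0.6429
= 0.5556

0.5556


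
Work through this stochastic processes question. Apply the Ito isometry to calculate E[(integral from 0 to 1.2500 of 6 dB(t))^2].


By Ito isometry: E[(int f dB)^2] = int f^2 dt
= 6^2 * 1.2500
= 36 * 1.2500 = 45.0000

45.0000


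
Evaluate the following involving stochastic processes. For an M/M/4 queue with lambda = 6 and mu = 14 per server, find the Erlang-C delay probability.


a = lambda/mu = 0.4286
rho = a/c = 0.1071
Erlang-C formula applied:
C(c,a) = 0.0010

0.0010


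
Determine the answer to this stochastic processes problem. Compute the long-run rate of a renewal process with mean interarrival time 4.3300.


Long-run renewal rate = 1/E(X)
= 1/4.3300
= 0.2309

0.2309


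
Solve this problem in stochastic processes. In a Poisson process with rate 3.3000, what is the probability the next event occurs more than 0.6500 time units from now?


P(X > t) = exp(-lambda * t)
= exp(-3.3000 * 0.6500)
= exp(-2.1450) = 0.1171

0.1171


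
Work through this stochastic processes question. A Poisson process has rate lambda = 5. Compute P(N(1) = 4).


P(N(t)=k) = (lambda*t)^k * exp(-lambda*t) / k!
lambda*t = 5
= 5^4 * exp(-5) / 4!
= 625 * 0.0067 / 24
= 0.1755

0.1755


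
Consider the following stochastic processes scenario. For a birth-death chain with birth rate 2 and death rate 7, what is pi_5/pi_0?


For birth-death process, pi_n/pi_0 = (lambda/mu)^n
= (2/7)^5
= 0.0019

0.0019


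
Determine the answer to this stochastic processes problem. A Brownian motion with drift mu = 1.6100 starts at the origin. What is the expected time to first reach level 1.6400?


Expected first passage time = a/mu
= 1.6400/1.6100
= 1.0186

1.0186


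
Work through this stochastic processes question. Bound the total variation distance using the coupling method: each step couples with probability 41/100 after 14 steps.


TV distance bound <= (1-delta)^n
= (1 - 0.4100)^14
= 0.5900^14
= 6.1934e-04

6.1934e-04


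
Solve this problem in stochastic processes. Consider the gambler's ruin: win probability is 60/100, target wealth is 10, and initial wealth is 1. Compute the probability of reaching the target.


Gambler's ruin formula:
r = q/p = 0.4000/0.6000 = 0.6667
P(win) = (1 - r^i)/(1 - r^N)
= (1 - 0.6667^1)/(1 - 0.6667^10)
= 0.3392

0.3392


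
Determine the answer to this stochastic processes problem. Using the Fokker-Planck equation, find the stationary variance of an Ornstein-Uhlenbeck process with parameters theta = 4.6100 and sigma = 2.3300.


Stationary variance = sigma^2 / (2*theta)
= 2.3300^2 / (2*4.6100)
= 5.4289 / 9.2200
= 0.5888

0.5888


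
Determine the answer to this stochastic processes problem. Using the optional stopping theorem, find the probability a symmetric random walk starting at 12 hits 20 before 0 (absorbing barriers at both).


By optional stopping theorem: E(M at tau) = M(0) = 12
P(hit 20)*20 + P(hit 0)*0 = 12
P(hit 20) = (12 - 0)/(20 - 0) = 3/5 = 0.6000

0.6000


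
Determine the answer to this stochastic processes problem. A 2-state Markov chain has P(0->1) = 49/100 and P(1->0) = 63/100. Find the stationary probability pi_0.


Stationary distribution: pi_0 = p10/(p01+p10), pi_1 = p01/(p01+p10)
p01 = 0.4900, p10 = 0.6300
pi_0 = 0.5625

0.5625


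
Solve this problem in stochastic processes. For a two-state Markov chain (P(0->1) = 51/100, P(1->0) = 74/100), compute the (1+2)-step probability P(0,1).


P^3 = P^1 * P^2
Computing via matrix multiplication of the transition matrix.
Entry (0,1) of P^3 = 0.4144

0.4144


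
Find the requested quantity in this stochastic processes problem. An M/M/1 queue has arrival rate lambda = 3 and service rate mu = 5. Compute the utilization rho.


rho = lambda/mu
= 3/5
= 0.6000

0.6000


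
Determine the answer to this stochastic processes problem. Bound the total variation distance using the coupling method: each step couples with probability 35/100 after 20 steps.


TV distance bound <= (1-delta)^n
= (1 - 0.3500)^20
= 0.6500^20
= 1.8125e-04

1.8125e-04


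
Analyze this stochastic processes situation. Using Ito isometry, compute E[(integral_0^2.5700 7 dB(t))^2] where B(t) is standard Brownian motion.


By Ito isometry: E[(int f dB)^2] = int f^2 dt
= 7^2 * 2.5700
= 49 * 2.5700 = 125.9300

125.9300


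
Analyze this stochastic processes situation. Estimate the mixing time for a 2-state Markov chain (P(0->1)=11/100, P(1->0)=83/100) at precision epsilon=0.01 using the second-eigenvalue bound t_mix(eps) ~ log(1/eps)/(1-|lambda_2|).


lambda_2 = |1 - p01 - p10| = |1 - 0.1100 - 0.8300| = 0.0600
t_mix ~ log(1/eps)/(1 - |lambda_2|)
= log(100)/(1 - 0.0600) = 4.6052/0.9400
= 4.8991

4.8991


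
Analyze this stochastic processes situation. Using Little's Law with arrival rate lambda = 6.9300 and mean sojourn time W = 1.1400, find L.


Little's Law: L = lambda * W
= 6.9300 * 1.1400
= 7.9002

7.9002


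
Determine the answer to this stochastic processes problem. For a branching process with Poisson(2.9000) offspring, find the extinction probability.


Since mu = 2.9000 > 1, extinction prob q < 1.
Solve s = exp(mu*(s-1)) iteratively.
q = 0.0668

0.0668


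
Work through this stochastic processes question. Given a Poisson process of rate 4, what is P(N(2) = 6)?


P(N(t)=k) = (lambda*t)^k * exp(-lambda*t) / k!
lambda*t = 8
= 8^6 * exp(-8) / 6!
= 262144 * 3.3546e-04 / 720
= 0.1221

0.1221


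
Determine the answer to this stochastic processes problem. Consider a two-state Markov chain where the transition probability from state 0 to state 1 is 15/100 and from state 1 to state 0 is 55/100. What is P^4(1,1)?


Computing P^4 by matrix multiplication.
P = [[0.8500, 0.1500], [0.5500, 0.4500]]
After raising P to the power 4:
P^4(1,1) = 0.2206

0.2206


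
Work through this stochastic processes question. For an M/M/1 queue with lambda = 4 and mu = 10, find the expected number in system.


rho = 4/10 = 0.4000
L = rho/(1-rho)
= 0.4000/0.6000
= 0.6667

0.6667


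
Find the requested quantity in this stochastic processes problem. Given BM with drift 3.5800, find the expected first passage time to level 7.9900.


Expected first passage time = a/mu
= 7.9900/3.5800
= 2.2318

2.2318


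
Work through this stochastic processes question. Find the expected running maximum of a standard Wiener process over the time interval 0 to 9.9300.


E(max B(s)) = sqrt(2t/pi)
= sqrt(2*9.9300/pi)
= sqrt(6.3216)
= 2.5143

2.5143


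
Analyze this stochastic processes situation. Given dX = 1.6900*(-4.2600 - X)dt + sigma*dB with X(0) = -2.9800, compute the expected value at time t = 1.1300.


E[X(t)] = mu + (X(0) - mu)*exp(-theta*t)
= -4.2600 + (-2.9800 - -4.2600)*exp(-1.6900*1.1300)
= -4.2600 + 1.2800 * 0.1481
= -4.0704

-4.0704


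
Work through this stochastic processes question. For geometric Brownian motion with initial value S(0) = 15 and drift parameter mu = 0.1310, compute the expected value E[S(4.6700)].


E[S(t)] = S(0) * exp(mu * t)
= 15 * exp(0.1310 * 4.6700)
= 15 * 1.8437
= 27.6554

27.6554


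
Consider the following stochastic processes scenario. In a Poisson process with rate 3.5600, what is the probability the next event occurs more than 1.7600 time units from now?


P(X > t) = exp(-lambda * t)
= exp(-3.5600 * 1.7600)
= exp(-6.2656) = 0.0019

0.0019


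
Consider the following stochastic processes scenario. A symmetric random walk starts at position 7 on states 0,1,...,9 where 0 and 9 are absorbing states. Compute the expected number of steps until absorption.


For symmetric RW on 0,...,N with absorbing barriers, E(i) = i*(N-i)
E(7) = 7 * 2 = 14

14


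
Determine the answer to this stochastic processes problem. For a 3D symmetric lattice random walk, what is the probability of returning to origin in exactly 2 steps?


P(return in 2 steps) = P(reverse first step) = 1/(2d)
= 1/6
= 0.1667

0.1667


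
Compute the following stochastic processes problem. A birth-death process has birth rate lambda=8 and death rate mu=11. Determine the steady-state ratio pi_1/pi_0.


For birth-death process, pi_n/pi_0 = (lambda/mu)^n
= (8/11)^1
= 0.7273

0.7273


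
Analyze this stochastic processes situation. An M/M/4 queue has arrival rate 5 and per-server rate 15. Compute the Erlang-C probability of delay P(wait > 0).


a = lambda/mu = 0.3333
rho = a/c = 0.0833
Erlang-C formula applied:
C(c,a) = 4.0209e-04

4.0209e-04


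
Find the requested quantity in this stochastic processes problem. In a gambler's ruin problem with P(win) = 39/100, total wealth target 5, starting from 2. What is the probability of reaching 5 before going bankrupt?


Gambler's ruin formula:
r = q/p = 0.6100/0.3900 = 1.5641
P(win) = (1 - r^i)/(1 - r^N)
= (1 - 1.5641^2)/(1 - 1.5641^5)
= 0.1730

0.1730


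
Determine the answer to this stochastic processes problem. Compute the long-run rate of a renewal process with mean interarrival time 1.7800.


Long-run renewal rate = 1/E(X)
= 1/1.7800
= 0.5618

0.5618


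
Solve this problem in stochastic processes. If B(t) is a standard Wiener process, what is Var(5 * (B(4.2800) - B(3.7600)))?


Var(alpha*(B(t)-B(s))) = alpha^2 * (t-s)
= 5^2 * (4.2800 - 3.7600)
= 25 * 0.5200
= 13.0000

13.0000


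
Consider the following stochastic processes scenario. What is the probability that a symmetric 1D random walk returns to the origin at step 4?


P(S(4) = 0) = C(4,2) / 4^2
= 6 / 16
= 0.3750

0.3750


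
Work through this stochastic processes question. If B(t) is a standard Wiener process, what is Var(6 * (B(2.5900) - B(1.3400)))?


Var(alpha*(B(t)-B(s))) = alpha^2 * (t-s)
= 6^2 * (2.5900 - 1.3400)
= 36 * 1.2500
= 45.0000

45.0000


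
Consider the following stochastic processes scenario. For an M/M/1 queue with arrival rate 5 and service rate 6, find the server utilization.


rho = lambda/mu
= 5/6
= 0.8333

0.8333


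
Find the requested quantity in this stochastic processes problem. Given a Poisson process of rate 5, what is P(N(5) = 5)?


P(N(t)=k) = (lambda*t)^k * exp(-lambda*t) / k!
lambda*t = 25
= 25^5 * exp(-25) / 5!
= 9765625 * 1.3888e-11 / 120
= 1.1302e-06

1.1302e-06


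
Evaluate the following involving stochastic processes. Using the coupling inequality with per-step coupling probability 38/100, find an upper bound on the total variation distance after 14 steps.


TV distance bound <= (1-delta)^n
= (1 - 0.3800)^14
= 0.6200^14
= 0.0012

0.0012


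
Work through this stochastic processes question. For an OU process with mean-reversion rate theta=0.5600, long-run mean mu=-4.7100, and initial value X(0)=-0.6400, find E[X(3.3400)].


E[X(t)] = mu + (X(0) - mu)*exp(-theta*t)
= -4.7100 + (-0.6400 - -4.7100)*exp(-0.5600*3.3400)
= -4.7100 + 4.0700 * 0.1541
= -4.0830

-4.0830


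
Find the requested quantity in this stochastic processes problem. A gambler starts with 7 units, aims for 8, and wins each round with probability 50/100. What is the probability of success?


p = 1/2: P(win) = i/N = 7/8
= 0.8750

0.8750


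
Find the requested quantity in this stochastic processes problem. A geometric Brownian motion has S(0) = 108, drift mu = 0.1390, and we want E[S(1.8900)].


E[S(t)] = S(0) * exp(mu * t)
= 108 * exp(0.1390 * 1.8900)
= 108 * 1.3004
= 140.4485

140.4485


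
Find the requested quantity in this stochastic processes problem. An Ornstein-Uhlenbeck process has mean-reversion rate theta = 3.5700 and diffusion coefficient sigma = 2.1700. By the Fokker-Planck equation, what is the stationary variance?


Stationary variance = sigma^2 / (2*theta)
= 2.1700^2 / (2*3.5700)
= 4.7089 / 7.1400
= 0.6595

0.6595


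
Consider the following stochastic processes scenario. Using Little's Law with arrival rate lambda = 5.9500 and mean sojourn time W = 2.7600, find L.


Little's Law: L = lambda * W
= 5.9500 * 2.7600
= 16.4220

16.4220


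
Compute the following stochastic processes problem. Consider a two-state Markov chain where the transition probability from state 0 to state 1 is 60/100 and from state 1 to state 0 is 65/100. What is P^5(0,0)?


Computing P^5 by matrix multiplication.
P = [[0.4000, 0.6000], [0.6500, 0.3500]]
After raising P to the power 5:
P^5(0,0) = 0.5195

0.5195


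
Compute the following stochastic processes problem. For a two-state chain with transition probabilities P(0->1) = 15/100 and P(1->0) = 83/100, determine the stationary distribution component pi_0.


Stationary distribution: pi_0 = p10/(p01+p10), pi_1 = p01/(p01+p10)
p01 = 0.1500, p10 = 0.8300
pi_0 = 0.8469

0.8469


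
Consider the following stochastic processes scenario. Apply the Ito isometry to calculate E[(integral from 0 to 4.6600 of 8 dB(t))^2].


By Ito isometry: E[(int f dB)^2] = int f^2 dt
= 8^2 * 4.6600
= 64 * 4.6600 = 298.2400

298.2400


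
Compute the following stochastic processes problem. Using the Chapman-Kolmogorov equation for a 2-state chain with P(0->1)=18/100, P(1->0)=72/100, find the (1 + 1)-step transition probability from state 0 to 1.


P^2 = P^1 * P^1
Computing via matrix multiplication of the transition matrix.
Entry (0,1) of P^2 = 0.1980

0.1980


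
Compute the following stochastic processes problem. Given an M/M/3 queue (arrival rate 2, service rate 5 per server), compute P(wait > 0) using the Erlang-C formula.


a = lambda/mu = 0.4000
rho = a/c = 0.1333
Erlang-C formula applied:
C(c,a) = 0.0082

0.0082


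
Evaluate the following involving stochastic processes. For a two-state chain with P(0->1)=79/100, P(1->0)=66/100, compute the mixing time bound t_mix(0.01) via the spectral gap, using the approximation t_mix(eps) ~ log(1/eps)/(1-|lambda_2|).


lambda_2 = |1 - p01 - p10| = |1 - 0.7900 - 0.6600| = 0.4500
t_mix ~ log(1/eps)/(1 - |lambda_2|)
= log(100)/(1 - 0.4500) = 4.6052/0.5500
= 8.3730

8.3730


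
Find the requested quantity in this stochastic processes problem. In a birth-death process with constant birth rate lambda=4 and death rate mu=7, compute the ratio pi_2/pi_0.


For birth-death process, pi_n/pi_0 = (lambda/mu)^n
= (4/7)^2
= 0.3265

0.3265


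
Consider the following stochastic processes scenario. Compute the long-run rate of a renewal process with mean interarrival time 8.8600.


Long-run renewal rate = 1/E(X)
= 1/8.8600
= 0.1129

0.1129


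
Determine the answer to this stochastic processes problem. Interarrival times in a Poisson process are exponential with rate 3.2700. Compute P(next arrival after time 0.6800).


P(X > t) = exp(-lambda * t)
= exp(-3.2700 * 0.6800)
= exp(-2.2236) = 0.1082

0.1082
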